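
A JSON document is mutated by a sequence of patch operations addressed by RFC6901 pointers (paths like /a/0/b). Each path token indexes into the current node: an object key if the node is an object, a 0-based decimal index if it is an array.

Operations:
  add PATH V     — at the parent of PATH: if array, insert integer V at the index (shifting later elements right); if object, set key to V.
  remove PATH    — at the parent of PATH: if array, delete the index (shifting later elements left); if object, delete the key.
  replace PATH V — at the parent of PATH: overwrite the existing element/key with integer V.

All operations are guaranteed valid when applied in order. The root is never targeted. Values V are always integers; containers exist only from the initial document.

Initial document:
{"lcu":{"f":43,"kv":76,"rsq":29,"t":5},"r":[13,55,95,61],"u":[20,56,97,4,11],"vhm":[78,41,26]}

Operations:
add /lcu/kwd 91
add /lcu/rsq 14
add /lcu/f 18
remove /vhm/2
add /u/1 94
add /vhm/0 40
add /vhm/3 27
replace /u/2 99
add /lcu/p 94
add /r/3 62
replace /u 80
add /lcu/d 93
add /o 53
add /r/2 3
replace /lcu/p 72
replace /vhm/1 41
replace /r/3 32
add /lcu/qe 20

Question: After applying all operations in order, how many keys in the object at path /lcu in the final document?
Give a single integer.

Answer: 8

Derivation:
After op 1 (add /lcu/kwd 91): {"lcu":{"f":43,"kv":76,"kwd":91,"rsq":29,"t":5},"r":[13,55,95,61],"u":[20,56,97,4,11],"vhm":[78,41,26]}
After op 2 (add /lcu/rsq 14): {"lcu":{"f":43,"kv":76,"kwd":91,"rsq":14,"t":5},"r":[13,55,95,61],"u":[20,56,97,4,11],"vhm":[78,41,26]}
After op 3 (add /lcu/f 18): {"lcu":{"f":18,"kv":76,"kwd":91,"rsq":14,"t":5},"r":[13,55,95,61],"u":[20,56,97,4,11],"vhm":[78,41,26]}
After op 4 (remove /vhm/2): {"lcu":{"f":18,"kv":76,"kwd":91,"rsq":14,"t":5},"r":[13,55,95,61],"u":[20,56,97,4,11],"vhm":[78,41]}
After op 5 (add /u/1 94): {"lcu":{"f":18,"kv":76,"kwd":91,"rsq":14,"t":5},"r":[13,55,95,61],"u":[20,94,56,97,4,11],"vhm":[78,41]}
After op 6 (add /vhm/0 40): {"lcu":{"f":18,"kv":76,"kwd":91,"rsq":14,"t":5},"r":[13,55,95,61],"u":[20,94,56,97,4,11],"vhm":[40,78,41]}
After op 7 (add /vhm/3 27): {"lcu":{"f":18,"kv":76,"kwd":91,"rsq":14,"t":5},"r":[13,55,95,61],"u":[20,94,56,97,4,11],"vhm":[40,78,41,27]}
After op 8 (replace /u/2 99): {"lcu":{"f":18,"kv":76,"kwd":91,"rsq":14,"t":5},"r":[13,55,95,61],"u":[20,94,99,97,4,11],"vhm":[40,78,41,27]}
After op 9 (add /lcu/p 94): {"lcu":{"f":18,"kv":76,"kwd":91,"p":94,"rsq":14,"t":5},"r":[13,55,95,61],"u":[20,94,99,97,4,11],"vhm":[40,78,41,27]}
After op 10 (add /r/3 62): {"lcu":{"f":18,"kv":76,"kwd":91,"p":94,"rsq":14,"t":5},"r":[13,55,95,62,61],"u":[20,94,99,97,4,11],"vhm":[40,78,41,27]}
After op 11 (replace /u 80): {"lcu":{"f":18,"kv":76,"kwd":91,"p":94,"rsq":14,"t":5},"r":[13,55,95,62,61],"u":80,"vhm":[40,78,41,27]}
After op 12 (add /lcu/d 93): {"lcu":{"d":93,"f":18,"kv":76,"kwd":91,"p":94,"rsq":14,"t":5},"r":[13,55,95,62,61],"u":80,"vhm":[40,78,41,27]}
After op 13 (add /o 53): {"lcu":{"d":93,"f":18,"kv":76,"kwd":91,"p":94,"rsq":14,"t":5},"o":53,"r":[13,55,95,62,61],"u":80,"vhm":[40,78,41,27]}
After op 14 (add /r/2 3): {"lcu":{"d":93,"f":18,"kv":76,"kwd":91,"p":94,"rsq":14,"t":5},"o":53,"r":[13,55,3,95,62,61],"u":80,"vhm":[40,78,41,27]}
After op 15 (replace /lcu/p 72): {"lcu":{"d":93,"f":18,"kv":76,"kwd":91,"p":72,"rsq":14,"t":5},"o":53,"r":[13,55,3,95,62,61],"u":80,"vhm":[40,78,41,27]}
After op 16 (replace /vhm/1 41): {"lcu":{"d":93,"f":18,"kv":76,"kwd":91,"p":72,"rsq":14,"t":5},"o":53,"r":[13,55,3,95,62,61],"u":80,"vhm":[40,41,41,27]}
After op 17 (replace /r/3 32): {"lcu":{"d":93,"f":18,"kv":76,"kwd":91,"p":72,"rsq":14,"t":5},"o":53,"r":[13,55,3,32,62,61],"u":80,"vhm":[40,41,41,27]}
After op 18 (add /lcu/qe 20): {"lcu":{"d":93,"f":18,"kv":76,"kwd":91,"p":72,"qe":20,"rsq":14,"t":5},"o":53,"r":[13,55,3,32,62,61],"u":80,"vhm":[40,41,41,27]}
Size at path /lcu: 8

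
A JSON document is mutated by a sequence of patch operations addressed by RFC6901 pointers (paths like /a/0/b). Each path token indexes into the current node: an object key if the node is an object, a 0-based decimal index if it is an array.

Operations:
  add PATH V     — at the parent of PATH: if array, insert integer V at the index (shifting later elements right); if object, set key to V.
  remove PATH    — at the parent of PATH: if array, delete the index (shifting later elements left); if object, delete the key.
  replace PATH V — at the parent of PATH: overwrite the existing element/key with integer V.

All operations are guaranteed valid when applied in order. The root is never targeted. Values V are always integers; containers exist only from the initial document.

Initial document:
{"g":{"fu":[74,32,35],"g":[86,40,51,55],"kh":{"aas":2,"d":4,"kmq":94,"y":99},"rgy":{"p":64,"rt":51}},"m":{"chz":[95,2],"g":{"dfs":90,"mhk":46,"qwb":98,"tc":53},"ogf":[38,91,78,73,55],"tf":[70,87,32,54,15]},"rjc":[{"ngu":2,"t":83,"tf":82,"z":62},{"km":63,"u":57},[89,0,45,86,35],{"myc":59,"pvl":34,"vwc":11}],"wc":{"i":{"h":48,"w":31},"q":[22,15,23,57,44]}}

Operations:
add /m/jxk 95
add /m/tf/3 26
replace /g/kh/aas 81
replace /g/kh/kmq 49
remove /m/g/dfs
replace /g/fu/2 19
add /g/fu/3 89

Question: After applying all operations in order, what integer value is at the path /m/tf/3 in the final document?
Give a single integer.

Answer: 26

Derivation:
After op 1 (add /m/jxk 95): {"g":{"fu":[74,32,35],"g":[86,40,51,55],"kh":{"aas":2,"d":4,"kmq":94,"y":99},"rgy":{"p":64,"rt":51}},"m":{"chz":[95,2],"g":{"dfs":90,"mhk":46,"qwb":98,"tc":53},"jxk":95,"ogf":[38,91,78,73,55],"tf":[70,87,32,54,15]},"rjc":[{"ngu":2,"t":83,"tf":82,"z":62},{"km":63,"u":57},[89,0,45,86,35],{"myc":59,"pvl":34,"vwc":11}],"wc":{"i":{"h":48,"w":31},"q":[22,15,23,57,44]}}
After op 2 (add /m/tf/3 26): {"g":{"fu":[74,32,35],"g":[86,40,51,55],"kh":{"aas":2,"d":4,"kmq":94,"y":99},"rgy":{"p":64,"rt":51}},"m":{"chz":[95,2],"g":{"dfs":90,"mhk":46,"qwb":98,"tc":53},"jxk":95,"ogf":[38,91,78,73,55],"tf":[70,87,32,26,54,15]},"rjc":[{"ngu":2,"t":83,"tf":82,"z":62},{"km":63,"u":57},[89,0,45,86,35],{"myc":59,"pvl":34,"vwc":11}],"wc":{"i":{"h":48,"w":31},"q":[22,15,23,57,44]}}
After op 3 (replace /g/kh/aas 81): {"g":{"fu":[74,32,35],"g":[86,40,51,55],"kh":{"aas":81,"d":4,"kmq":94,"y":99},"rgy":{"p":64,"rt":51}},"m":{"chz":[95,2],"g":{"dfs":90,"mhk":46,"qwb":98,"tc":53},"jxk":95,"ogf":[38,91,78,73,55],"tf":[70,87,32,26,54,15]},"rjc":[{"ngu":2,"t":83,"tf":82,"z":62},{"km":63,"u":57},[89,0,45,86,35],{"myc":59,"pvl":34,"vwc":11}],"wc":{"i":{"h":48,"w":31},"q":[22,15,23,57,44]}}
After op 4 (replace /g/kh/kmq 49): {"g":{"fu":[74,32,35],"g":[86,40,51,55],"kh":{"aas":81,"d":4,"kmq":49,"y":99},"rgy":{"p":64,"rt":51}},"m":{"chz":[95,2],"g":{"dfs":90,"mhk":46,"qwb":98,"tc":53},"jxk":95,"ogf":[38,91,78,73,55],"tf":[70,87,32,26,54,15]},"rjc":[{"ngu":2,"t":83,"tf":82,"z":62},{"km":63,"u":57},[89,0,45,86,35],{"myc":59,"pvl":34,"vwc":11}],"wc":{"i":{"h":48,"w":31},"q":[22,15,23,57,44]}}
After op 5 (remove /m/g/dfs): {"g":{"fu":[74,32,35],"g":[86,40,51,55],"kh":{"aas":81,"d":4,"kmq":49,"y":99},"rgy":{"p":64,"rt":51}},"m":{"chz":[95,2],"g":{"mhk":46,"qwb":98,"tc":53},"jxk":95,"ogf":[38,91,78,73,55],"tf":[70,87,32,26,54,15]},"rjc":[{"ngu":2,"t":83,"tf":82,"z":62},{"km":63,"u":57},[89,0,45,86,35],{"myc":59,"pvl":34,"vwc":11}],"wc":{"i":{"h":48,"w":31},"q":[22,15,23,57,44]}}
After op 6 (replace /g/fu/2 19): {"g":{"fu":[74,32,19],"g":[86,40,51,55],"kh":{"aas":81,"d":4,"kmq":49,"y":99},"rgy":{"p":64,"rt":51}},"m":{"chz":[95,2],"g":{"mhk":46,"qwb":98,"tc":53},"jxk":95,"ogf":[38,91,78,73,55],"tf":[70,87,32,26,54,15]},"rjc":[{"ngu":2,"t":83,"tf":82,"z":62},{"km":63,"u":57},[89,0,45,86,35],{"myc":59,"pvl":34,"vwc":11}],"wc":{"i":{"h":48,"w":31},"q":[22,15,23,57,44]}}
After op 7 (add /g/fu/3 89): {"g":{"fu":[74,32,19,89],"g":[86,40,51,55],"kh":{"aas":81,"d":4,"kmq":49,"y":99},"rgy":{"p":64,"rt":51}},"m":{"chz":[95,2],"g":{"mhk":46,"qwb":98,"tc":53},"jxk":95,"ogf":[38,91,78,73,55],"tf":[70,87,32,26,54,15]},"rjc":[{"ngu":2,"t":83,"tf":82,"z":62},{"km":63,"u":57},[89,0,45,86,35],{"myc":59,"pvl":34,"vwc":11}],"wc":{"i":{"h":48,"w":31},"q":[22,15,23,57,44]}}
Value at /m/tf/3: 26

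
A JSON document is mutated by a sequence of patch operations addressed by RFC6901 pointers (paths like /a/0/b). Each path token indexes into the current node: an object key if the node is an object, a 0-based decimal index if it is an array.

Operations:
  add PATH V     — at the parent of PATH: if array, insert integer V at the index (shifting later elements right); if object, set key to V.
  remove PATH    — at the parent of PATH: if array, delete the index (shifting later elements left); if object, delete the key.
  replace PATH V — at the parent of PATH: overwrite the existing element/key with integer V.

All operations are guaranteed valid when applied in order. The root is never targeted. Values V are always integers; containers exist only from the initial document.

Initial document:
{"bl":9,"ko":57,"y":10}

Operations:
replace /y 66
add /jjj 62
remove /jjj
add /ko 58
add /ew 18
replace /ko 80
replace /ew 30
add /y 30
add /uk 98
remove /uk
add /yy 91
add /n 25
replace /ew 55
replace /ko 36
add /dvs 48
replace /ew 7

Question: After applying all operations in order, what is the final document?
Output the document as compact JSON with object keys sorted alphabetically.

Answer: {"bl":9,"dvs":48,"ew":7,"ko":36,"n":25,"y":30,"yy":91}

Derivation:
After op 1 (replace /y 66): {"bl":9,"ko":57,"y":66}
After op 2 (add /jjj 62): {"bl":9,"jjj":62,"ko":57,"y":66}
After op 3 (remove /jjj): {"bl":9,"ko":57,"y":66}
After op 4 (add /ko 58): {"bl":9,"ko":58,"y":66}
After op 5 (add /ew 18): {"bl":9,"ew":18,"ko":58,"y":66}
After op 6 (replace /ko 80): {"bl":9,"ew":18,"ko":80,"y":66}
After op 7 (replace /ew 30): {"bl":9,"ew":30,"ko":80,"y":66}
After op 8 (add /y 30): {"bl":9,"ew":30,"ko":80,"y":30}
After op 9 (add /uk 98): {"bl":9,"ew":30,"ko":80,"uk":98,"y":30}
After op 10 (remove /uk): {"bl":9,"ew":30,"ko":80,"y":30}
After op 11 (add /yy 91): {"bl":9,"ew":30,"ko":80,"y":30,"yy":91}
After op 12 (add /n 25): {"bl":9,"ew":30,"ko":80,"n":25,"y":30,"yy":91}
After op 13 (replace /ew 55): {"bl":9,"ew":55,"ko":80,"n":25,"y":30,"yy":91}
After op 14 (replace /ko 36): {"bl":9,"ew":55,"ko":36,"n":25,"y":30,"yy":91}
After op 15 (add /dvs 48): {"bl":9,"dvs":48,"ew":55,"ko":36,"n":25,"y":30,"yy":91}
After op 16 (replace /ew 7): {"bl":9,"dvs":48,"ew":7,"ko":36,"n":25,"y":30,"yy":91}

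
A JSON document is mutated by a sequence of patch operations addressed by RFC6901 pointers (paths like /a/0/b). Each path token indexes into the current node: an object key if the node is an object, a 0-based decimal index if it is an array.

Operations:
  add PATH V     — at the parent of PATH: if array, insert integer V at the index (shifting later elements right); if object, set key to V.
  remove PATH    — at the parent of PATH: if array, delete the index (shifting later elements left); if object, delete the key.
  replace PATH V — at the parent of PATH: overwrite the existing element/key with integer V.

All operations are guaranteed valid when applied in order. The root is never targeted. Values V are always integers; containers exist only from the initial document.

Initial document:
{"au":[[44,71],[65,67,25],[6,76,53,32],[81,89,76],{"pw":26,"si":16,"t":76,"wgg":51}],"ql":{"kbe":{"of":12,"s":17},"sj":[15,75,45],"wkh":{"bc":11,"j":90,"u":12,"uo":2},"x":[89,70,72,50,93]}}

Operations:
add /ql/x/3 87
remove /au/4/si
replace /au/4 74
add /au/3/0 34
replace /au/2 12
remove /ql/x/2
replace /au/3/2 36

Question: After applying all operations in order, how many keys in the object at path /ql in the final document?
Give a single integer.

After op 1 (add /ql/x/3 87): {"au":[[44,71],[65,67,25],[6,76,53,32],[81,89,76],{"pw":26,"si":16,"t":76,"wgg":51}],"ql":{"kbe":{"of":12,"s":17},"sj":[15,75,45],"wkh":{"bc":11,"j":90,"u":12,"uo":2},"x":[89,70,72,87,50,93]}}
After op 2 (remove /au/4/si): {"au":[[44,71],[65,67,25],[6,76,53,32],[81,89,76],{"pw":26,"t":76,"wgg":51}],"ql":{"kbe":{"of":12,"s":17},"sj":[15,75,45],"wkh":{"bc":11,"j":90,"u":12,"uo":2},"x":[89,70,72,87,50,93]}}
After op 3 (replace /au/4 74): {"au":[[44,71],[65,67,25],[6,76,53,32],[81,89,76],74],"ql":{"kbe":{"of":12,"s":17},"sj":[15,75,45],"wkh":{"bc":11,"j":90,"u":12,"uo":2},"x":[89,70,72,87,50,93]}}
After op 4 (add /au/3/0 34): {"au":[[44,71],[65,67,25],[6,76,53,32],[34,81,89,76],74],"ql":{"kbe":{"of":12,"s":17},"sj":[15,75,45],"wkh":{"bc":11,"j":90,"u":12,"uo":2},"x":[89,70,72,87,50,93]}}
After op 5 (replace /au/2 12): {"au":[[44,71],[65,67,25],12,[34,81,89,76],74],"ql":{"kbe":{"of":12,"s":17},"sj":[15,75,45],"wkh":{"bc":11,"j":90,"u":12,"uo":2},"x":[89,70,72,87,50,93]}}
After op 6 (remove /ql/x/2): {"au":[[44,71],[65,67,25],12,[34,81,89,76],74],"ql":{"kbe":{"of":12,"s":17},"sj":[15,75,45],"wkh":{"bc":11,"j":90,"u":12,"uo":2},"x":[89,70,87,50,93]}}
After op 7 (replace /au/3/2 36): {"au":[[44,71],[65,67,25],12,[34,81,36,76],74],"ql":{"kbe":{"of":12,"s":17},"sj":[15,75,45],"wkh":{"bc":11,"j":90,"u":12,"uo":2},"x":[89,70,87,50,93]}}
Size at path /ql: 4

Answer: 4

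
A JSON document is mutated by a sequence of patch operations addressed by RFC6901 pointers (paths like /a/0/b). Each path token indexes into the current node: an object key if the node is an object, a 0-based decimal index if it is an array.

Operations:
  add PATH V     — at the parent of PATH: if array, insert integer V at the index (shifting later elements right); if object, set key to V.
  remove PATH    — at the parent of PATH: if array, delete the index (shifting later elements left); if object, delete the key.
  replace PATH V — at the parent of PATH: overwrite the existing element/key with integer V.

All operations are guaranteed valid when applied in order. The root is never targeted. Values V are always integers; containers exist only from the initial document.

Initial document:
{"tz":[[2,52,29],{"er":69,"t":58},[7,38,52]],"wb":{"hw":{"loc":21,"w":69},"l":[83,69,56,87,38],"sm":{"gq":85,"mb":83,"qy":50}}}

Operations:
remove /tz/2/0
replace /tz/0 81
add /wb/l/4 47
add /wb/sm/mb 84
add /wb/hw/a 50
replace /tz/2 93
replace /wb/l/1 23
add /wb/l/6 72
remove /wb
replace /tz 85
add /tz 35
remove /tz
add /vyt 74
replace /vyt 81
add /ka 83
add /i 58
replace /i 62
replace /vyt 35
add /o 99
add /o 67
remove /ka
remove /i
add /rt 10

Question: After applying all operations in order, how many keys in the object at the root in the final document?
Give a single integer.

After op 1 (remove /tz/2/0): {"tz":[[2,52,29],{"er":69,"t":58},[38,52]],"wb":{"hw":{"loc":21,"w":69},"l":[83,69,56,87,38],"sm":{"gq":85,"mb":83,"qy":50}}}
After op 2 (replace /tz/0 81): {"tz":[81,{"er":69,"t":58},[38,52]],"wb":{"hw":{"loc":21,"w":69},"l":[83,69,56,87,38],"sm":{"gq":85,"mb":83,"qy":50}}}
After op 3 (add /wb/l/4 47): {"tz":[81,{"er":69,"t":58},[38,52]],"wb":{"hw":{"loc":21,"w":69},"l":[83,69,56,87,47,38],"sm":{"gq":85,"mb":83,"qy":50}}}
After op 4 (add /wb/sm/mb 84): {"tz":[81,{"er":69,"t":58},[38,52]],"wb":{"hw":{"loc":21,"w":69},"l":[83,69,56,87,47,38],"sm":{"gq":85,"mb":84,"qy":50}}}
After op 5 (add /wb/hw/a 50): {"tz":[81,{"er":69,"t":58},[38,52]],"wb":{"hw":{"a":50,"loc":21,"w":69},"l":[83,69,56,87,47,38],"sm":{"gq":85,"mb":84,"qy":50}}}
After op 6 (replace /tz/2 93): {"tz":[81,{"er":69,"t":58},93],"wb":{"hw":{"a":50,"loc":21,"w":69},"l":[83,69,56,87,47,38],"sm":{"gq":85,"mb":84,"qy":50}}}
After op 7 (replace /wb/l/1 23): {"tz":[81,{"er":69,"t":58},93],"wb":{"hw":{"a":50,"loc":21,"w":69},"l":[83,23,56,87,47,38],"sm":{"gq":85,"mb":84,"qy":50}}}
After op 8 (add /wb/l/6 72): {"tz":[81,{"er":69,"t":58},93],"wb":{"hw":{"a":50,"loc":21,"w":69},"l":[83,23,56,87,47,38,72],"sm":{"gq":85,"mb":84,"qy":50}}}
After op 9 (remove /wb): {"tz":[81,{"er":69,"t":58},93]}
After op 10 (replace /tz 85): {"tz":85}
After op 11 (add /tz 35): {"tz":35}
After op 12 (remove /tz): {}
After op 13 (add /vyt 74): {"vyt":74}
After op 14 (replace /vyt 81): {"vyt":81}
After op 15 (add /ka 83): {"ka":83,"vyt":81}
After op 16 (add /i 58): {"i":58,"ka":83,"vyt":81}
After op 17 (replace /i 62): {"i":62,"ka":83,"vyt":81}
After op 18 (replace /vyt 35): {"i":62,"ka":83,"vyt":35}
After op 19 (add /o 99): {"i":62,"ka":83,"o":99,"vyt":35}
After op 20 (add /o 67): {"i":62,"ka":83,"o":67,"vyt":35}
After op 21 (remove /ka): {"i":62,"o":67,"vyt":35}
After op 22 (remove /i): {"o":67,"vyt":35}
After op 23 (add /rt 10): {"o":67,"rt":10,"vyt":35}
Size at the root: 3

Answer: 3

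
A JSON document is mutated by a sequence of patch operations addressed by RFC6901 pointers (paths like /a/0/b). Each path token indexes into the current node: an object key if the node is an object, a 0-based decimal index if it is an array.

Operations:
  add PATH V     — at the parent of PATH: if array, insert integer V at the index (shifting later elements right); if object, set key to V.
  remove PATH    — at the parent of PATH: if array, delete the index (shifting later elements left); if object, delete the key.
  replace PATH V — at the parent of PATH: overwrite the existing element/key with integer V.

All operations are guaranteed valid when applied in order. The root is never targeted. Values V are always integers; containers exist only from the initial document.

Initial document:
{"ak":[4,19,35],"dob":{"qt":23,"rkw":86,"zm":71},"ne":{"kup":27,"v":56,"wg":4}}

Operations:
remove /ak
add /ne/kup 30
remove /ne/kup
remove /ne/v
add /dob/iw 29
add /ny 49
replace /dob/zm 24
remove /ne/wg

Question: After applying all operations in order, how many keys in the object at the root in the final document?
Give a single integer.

After op 1 (remove /ak): {"dob":{"qt":23,"rkw":86,"zm":71},"ne":{"kup":27,"v":56,"wg":4}}
After op 2 (add /ne/kup 30): {"dob":{"qt":23,"rkw":86,"zm":71},"ne":{"kup":30,"v":56,"wg":4}}
After op 3 (remove /ne/kup): {"dob":{"qt":23,"rkw":86,"zm":71},"ne":{"v":56,"wg":4}}
After op 4 (remove /ne/v): {"dob":{"qt":23,"rkw":86,"zm":71},"ne":{"wg":4}}
After op 5 (add /dob/iw 29): {"dob":{"iw":29,"qt":23,"rkw":86,"zm":71},"ne":{"wg":4}}
After op 6 (add /ny 49): {"dob":{"iw":29,"qt":23,"rkw":86,"zm":71},"ne":{"wg":4},"ny":49}
After op 7 (replace /dob/zm 24): {"dob":{"iw":29,"qt":23,"rkw":86,"zm":24},"ne":{"wg":4},"ny":49}
After op 8 (remove /ne/wg): {"dob":{"iw":29,"qt":23,"rkw":86,"zm":24},"ne":{},"ny":49}
Size at the root: 3

Answer: 3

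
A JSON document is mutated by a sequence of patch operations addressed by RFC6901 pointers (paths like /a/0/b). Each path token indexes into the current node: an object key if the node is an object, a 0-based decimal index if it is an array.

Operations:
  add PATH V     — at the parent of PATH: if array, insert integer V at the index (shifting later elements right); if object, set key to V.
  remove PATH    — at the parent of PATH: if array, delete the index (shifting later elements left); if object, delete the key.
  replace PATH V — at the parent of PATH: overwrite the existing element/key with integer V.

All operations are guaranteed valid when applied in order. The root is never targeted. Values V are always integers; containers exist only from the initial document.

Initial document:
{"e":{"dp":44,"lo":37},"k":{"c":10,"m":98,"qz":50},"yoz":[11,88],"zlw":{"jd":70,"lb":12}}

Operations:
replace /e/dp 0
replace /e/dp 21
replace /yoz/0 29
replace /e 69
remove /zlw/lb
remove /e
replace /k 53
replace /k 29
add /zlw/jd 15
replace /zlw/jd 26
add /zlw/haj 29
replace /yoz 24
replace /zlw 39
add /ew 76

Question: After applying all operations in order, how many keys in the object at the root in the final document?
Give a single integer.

After op 1 (replace /e/dp 0): {"e":{"dp":0,"lo":37},"k":{"c":10,"m":98,"qz":50},"yoz":[11,88],"zlw":{"jd":70,"lb":12}}
After op 2 (replace /e/dp 21): {"e":{"dp":21,"lo":37},"k":{"c":10,"m":98,"qz":50},"yoz":[11,88],"zlw":{"jd":70,"lb":12}}
After op 3 (replace /yoz/0 29): {"e":{"dp":21,"lo":37},"k":{"c":10,"m":98,"qz":50},"yoz":[29,88],"zlw":{"jd":70,"lb":12}}
After op 4 (replace /e 69): {"e":69,"k":{"c":10,"m":98,"qz":50},"yoz":[29,88],"zlw":{"jd":70,"lb":12}}
After op 5 (remove /zlw/lb): {"e":69,"k":{"c":10,"m":98,"qz":50},"yoz":[29,88],"zlw":{"jd":70}}
After op 6 (remove /e): {"k":{"c":10,"m":98,"qz":50},"yoz":[29,88],"zlw":{"jd":70}}
After op 7 (replace /k 53): {"k":53,"yoz":[29,88],"zlw":{"jd":70}}
After op 8 (replace /k 29): {"k":29,"yoz":[29,88],"zlw":{"jd":70}}
After op 9 (add /zlw/jd 15): {"k":29,"yoz":[29,88],"zlw":{"jd":15}}
After op 10 (replace /zlw/jd 26): {"k":29,"yoz":[29,88],"zlw":{"jd":26}}
After op 11 (add /zlw/haj 29): {"k":29,"yoz":[29,88],"zlw":{"haj":29,"jd":26}}
After op 12 (replace /yoz 24): {"k":29,"yoz":24,"zlw":{"haj":29,"jd":26}}
After op 13 (replace /zlw 39): {"k":29,"yoz":24,"zlw":39}
After op 14 (add /ew 76): {"ew":76,"k":29,"yoz":24,"zlw":39}
Size at the root: 4

Answer: 4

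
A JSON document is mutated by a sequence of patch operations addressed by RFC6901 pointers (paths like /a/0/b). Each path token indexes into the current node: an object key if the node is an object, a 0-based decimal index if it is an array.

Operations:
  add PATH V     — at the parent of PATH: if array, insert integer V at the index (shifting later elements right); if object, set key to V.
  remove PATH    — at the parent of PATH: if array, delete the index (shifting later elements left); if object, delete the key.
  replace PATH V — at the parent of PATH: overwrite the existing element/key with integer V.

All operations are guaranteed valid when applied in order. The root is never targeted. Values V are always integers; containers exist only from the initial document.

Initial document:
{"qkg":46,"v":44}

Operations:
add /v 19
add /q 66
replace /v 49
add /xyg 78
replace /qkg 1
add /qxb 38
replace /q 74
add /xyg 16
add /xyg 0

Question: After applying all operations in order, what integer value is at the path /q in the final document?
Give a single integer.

Answer: 74

Derivation:
After op 1 (add /v 19): {"qkg":46,"v":19}
After op 2 (add /q 66): {"q":66,"qkg":46,"v":19}
After op 3 (replace /v 49): {"q":66,"qkg":46,"v":49}
After op 4 (add /xyg 78): {"q":66,"qkg":46,"v":49,"xyg":78}
After op 5 (replace /qkg 1): {"q":66,"qkg":1,"v":49,"xyg":78}
After op 6 (add /qxb 38): {"q":66,"qkg":1,"qxb":38,"v":49,"xyg":78}
After op 7 (replace /q 74): {"q":74,"qkg":1,"qxb":38,"v":49,"xyg":78}
After op 8 (add /xyg 16): {"q":74,"qkg":1,"qxb":38,"v":49,"xyg":16}
After op 9 (add /xyg 0): {"q":74,"qkg":1,"qxb":38,"v":49,"xyg":0}
Value at /q: 74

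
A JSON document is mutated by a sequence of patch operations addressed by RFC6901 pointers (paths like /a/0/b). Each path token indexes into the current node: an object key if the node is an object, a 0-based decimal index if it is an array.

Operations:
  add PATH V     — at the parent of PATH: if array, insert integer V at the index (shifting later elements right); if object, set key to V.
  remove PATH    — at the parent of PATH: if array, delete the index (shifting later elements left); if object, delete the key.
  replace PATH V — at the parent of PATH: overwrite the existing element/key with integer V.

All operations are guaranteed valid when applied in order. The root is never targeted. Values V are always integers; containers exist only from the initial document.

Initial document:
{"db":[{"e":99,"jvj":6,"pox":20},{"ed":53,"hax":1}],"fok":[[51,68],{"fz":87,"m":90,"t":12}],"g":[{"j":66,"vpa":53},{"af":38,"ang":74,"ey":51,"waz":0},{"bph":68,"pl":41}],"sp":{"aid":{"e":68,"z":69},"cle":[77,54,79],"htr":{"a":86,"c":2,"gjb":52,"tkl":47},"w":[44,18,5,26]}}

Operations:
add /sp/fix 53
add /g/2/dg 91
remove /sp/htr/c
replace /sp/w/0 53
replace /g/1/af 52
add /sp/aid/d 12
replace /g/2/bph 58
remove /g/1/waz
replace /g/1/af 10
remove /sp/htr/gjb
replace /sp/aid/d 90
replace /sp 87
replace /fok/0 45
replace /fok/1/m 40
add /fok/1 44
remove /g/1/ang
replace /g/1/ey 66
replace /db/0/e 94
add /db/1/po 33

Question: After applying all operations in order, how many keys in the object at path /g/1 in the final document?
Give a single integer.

Answer: 2

Derivation:
After op 1 (add /sp/fix 53): {"db":[{"e":99,"jvj":6,"pox":20},{"ed":53,"hax":1}],"fok":[[51,68],{"fz":87,"m":90,"t":12}],"g":[{"j":66,"vpa":53},{"af":38,"ang":74,"ey":51,"waz":0},{"bph":68,"pl":41}],"sp":{"aid":{"e":68,"z":69},"cle":[77,54,79],"fix":53,"htr":{"a":86,"c":2,"gjb":52,"tkl":47},"w":[44,18,5,26]}}
After op 2 (add /g/2/dg 91): {"db":[{"e":99,"jvj":6,"pox":20},{"ed":53,"hax":1}],"fok":[[51,68],{"fz":87,"m":90,"t":12}],"g":[{"j":66,"vpa":53},{"af":38,"ang":74,"ey":51,"waz":0},{"bph":68,"dg":91,"pl":41}],"sp":{"aid":{"e":68,"z":69},"cle":[77,54,79],"fix":53,"htr":{"a":86,"c":2,"gjb":52,"tkl":47},"w":[44,18,5,26]}}
After op 3 (remove /sp/htr/c): {"db":[{"e":99,"jvj":6,"pox":20},{"ed":53,"hax":1}],"fok":[[51,68],{"fz":87,"m":90,"t":12}],"g":[{"j":66,"vpa":53},{"af":38,"ang":74,"ey":51,"waz":0},{"bph":68,"dg":91,"pl":41}],"sp":{"aid":{"e":68,"z":69},"cle":[77,54,79],"fix":53,"htr":{"a":86,"gjb":52,"tkl":47},"w":[44,18,5,26]}}
After op 4 (replace /sp/w/0 53): {"db":[{"e":99,"jvj":6,"pox":20},{"ed":53,"hax":1}],"fok":[[51,68],{"fz":87,"m":90,"t":12}],"g":[{"j":66,"vpa":53},{"af":38,"ang":74,"ey":51,"waz":0},{"bph":68,"dg":91,"pl":41}],"sp":{"aid":{"e":68,"z":69},"cle":[77,54,79],"fix":53,"htr":{"a":86,"gjb":52,"tkl":47},"w":[53,18,5,26]}}
After op 5 (replace /g/1/af 52): {"db":[{"e":99,"jvj":6,"pox":20},{"ed":53,"hax":1}],"fok":[[51,68],{"fz":87,"m":90,"t":12}],"g":[{"j":66,"vpa":53},{"af":52,"ang":74,"ey":51,"waz":0},{"bph":68,"dg":91,"pl":41}],"sp":{"aid":{"e":68,"z":69},"cle":[77,54,79],"fix":53,"htr":{"a":86,"gjb":52,"tkl":47},"w":[53,18,5,26]}}
After op 6 (add /sp/aid/d 12): {"db":[{"e":99,"jvj":6,"pox":20},{"ed":53,"hax":1}],"fok":[[51,68],{"fz":87,"m":90,"t":12}],"g":[{"j":66,"vpa":53},{"af":52,"ang":74,"ey":51,"waz":0},{"bph":68,"dg":91,"pl":41}],"sp":{"aid":{"d":12,"e":68,"z":69},"cle":[77,54,79],"fix":53,"htr":{"a":86,"gjb":52,"tkl":47},"w":[53,18,5,26]}}
After op 7 (replace /g/2/bph 58): {"db":[{"e":99,"jvj":6,"pox":20},{"ed":53,"hax":1}],"fok":[[51,68],{"fz":87,"m":90,"t":12}],"g":[{"j":66,"vpa":53},{"af":52,"ang":74,"ey":51,"waz":0},{"bph":58,"dg":91,"pl":41}],"sp":{"aid":{"d":12,"e":68,"z":69},"cle":[77,54,79],"fix":53,"htr":{"a":86,"gjb":52,"tkl":47},"w":[53,18,5,26]}}
After op 8 (remove /g/1/waz): {"db":[{"e":99,"jvj":6,"pox":20},{"ed":53,"hax":1}],"fok":[[51,68],{"fz":87,"m":90,"t":12}],"g":[{"j":66,"vpa":53},{"af":52,"ang":74,"ey":51},{"bph":58,"dg":91,"pl":41}],"sp":{"aid":{"d":12,"e":68,"z":69},"cle":[77,54,79],"fix":53,"htr":{"a":86,"gjb":52,"tkl":47},"w":[53,18,5,26]}}
After op 9 (replace /g/1/af 10): {"db":[{"e":99,"jvj":6,"pox":20},{"ed":53,"hax":1}],"fok":[[51,68],{"fz":87,"m":90,"t":12}],"g":[{"j":66,"vpa":53},{"af":10,"ang":74,"ey":51},{"bph":58,"dg":91,"pl":41}],"sp":{"aid":{"d":12,"e":68,"z":69},"cle":[77,54,79],"fix":53,"htr":{"a":86,"gjb":52,"tkl":47},"w":[53,18,5,26]}}
After op 10 (remove /sp/htr/gjb): {"db":[{"e":99,"jvj":6,"pox":20},{"ed":53,"hax":1}],"fok":[[51,68],{"fz":87,"m":90,"t":12}],"g":[{"j":66,"vpa":53},{"af":10,"ang":74,"ey":51},{"bph":58,"dg":91,"pl":41}],"sp":{"aid":{"d":12,"e":68,"z":69},"cle":[77,54,79],"fix":53,"htr":{"a":86,"tkl":47},"w":[53,18,5,26]}}
After op 11 (replace /sp/aid/d 90): {"db":[{"e":99,"jvj":6,"pox":20},{"ed":53,"hax":1}],"fok":[[51,68],{"fz":87,"m":90,"t":12}],"g":[{"j":66,"vpa":53},{"af":10,"ang":74,"ey":51},{"bph":58,"dg":91,"pl":41}],"sp":{"aid":{"d":90,"e":68,"z":69},"cle":[77,54,79],"fix":53,"htr":{"a":86,"tkl":47},"w":[53,18,5,26]}}
After op 12 (replace /sp 87): {"db":[{"e":99,"jvj":6,"pox":20},{"ed":53,"hax":1}],"fok":[[51,68],{"fz":87,"m":90,"t":12}],"g":[{"j":66,"vpa":53},{"af":10,"ang":74,"ey":51},{"bph":58,"dg":91,"pl":41}],"sp":87}
After op 13 (replace /fok/0 45): {"db":[{"e":99,"jvj":6,"pox":20},{"ed":53,"hax":1}],"fok":[45,{"fz":87,"m":90,"t":12}],"g":[{"j":66,"vpa":53},{"af":10,"ang":74,"ey":51},{"bph":58,"dg":91,"pl":41}],"sp":87}
After op 14 (replace /fok/1/m 40): {"db":[{"e":99,"jvj":6,"pox":20},{"ed":53,"hax":1}],"fok":[45,{"fz":87,"m":40,"t":12}],"g":[{"j":66,"vpa":53},{"af":10,"ang":74,"ey":51},{"bph":58,"dg":91,"pl":41}],"sp":87}
After op 15 (add /fok/1 44): {"db":[{"e":99,"jvj":6,"pox":20},{"ed":53,"hax":1}],"fok":[45,44,{"fz":87,"m":40,"t":12}],"g":[{"j":66,"vpa":53},{"af":10,"ang":74,"ey":51},{"bph":58,"dg":91,"pl":41}],"sp":87}
After op 16 (remove /g/1/ang): {"db":[{"e":99,"jvj":6,"pox":20},{"ed":53,"hax":1}],"fok":[45,44,{"fz":87,"m":40,"t":12}],"g":[{"j":66,"vpa":53},{"af":10,"ey":51},{"bph":58,"dg":91,"pl":41}],"sp":87}
After op 17 (replace /g/1/ey 66): {"db":[{"e":99,"jvj":6,"pox":20},{"ed":53,"hax":1}],"fok":[45,44,{"fz":87,"m":40,"t":12}],"g":[{"j":66,"vpa":53},{"af":10,"ey":66},{"bph":58,"dg":91,"pl":41}],"sp":87}
After op 18 (replace /db/0/e 94): {"db":[{"e":94,"jvj":6,"pox":20},{"ed":53,"hax":1}],"fok":[45,44,{"fz":87,"m":40,"t":12}],"g":[{"j":66,"vpa":53},{"af":10,"ey":66},{"bph":58,"dg":91,"pl":41}],"sp":87}
After op 19 (add /db/1/po 33): {"db":[{"e":94,"jvj":6,"pox":20},{"ed":53,"hax":1,"po":33}],"fok":[45,44,{"fz":87,"m":40,"t":12}],"g":[{"j":66,"vpa":53},{"af":10,"ey":66},{"bph":58,"dg":91,"pl":41}],"sp":87}
Size at path /g/1: 2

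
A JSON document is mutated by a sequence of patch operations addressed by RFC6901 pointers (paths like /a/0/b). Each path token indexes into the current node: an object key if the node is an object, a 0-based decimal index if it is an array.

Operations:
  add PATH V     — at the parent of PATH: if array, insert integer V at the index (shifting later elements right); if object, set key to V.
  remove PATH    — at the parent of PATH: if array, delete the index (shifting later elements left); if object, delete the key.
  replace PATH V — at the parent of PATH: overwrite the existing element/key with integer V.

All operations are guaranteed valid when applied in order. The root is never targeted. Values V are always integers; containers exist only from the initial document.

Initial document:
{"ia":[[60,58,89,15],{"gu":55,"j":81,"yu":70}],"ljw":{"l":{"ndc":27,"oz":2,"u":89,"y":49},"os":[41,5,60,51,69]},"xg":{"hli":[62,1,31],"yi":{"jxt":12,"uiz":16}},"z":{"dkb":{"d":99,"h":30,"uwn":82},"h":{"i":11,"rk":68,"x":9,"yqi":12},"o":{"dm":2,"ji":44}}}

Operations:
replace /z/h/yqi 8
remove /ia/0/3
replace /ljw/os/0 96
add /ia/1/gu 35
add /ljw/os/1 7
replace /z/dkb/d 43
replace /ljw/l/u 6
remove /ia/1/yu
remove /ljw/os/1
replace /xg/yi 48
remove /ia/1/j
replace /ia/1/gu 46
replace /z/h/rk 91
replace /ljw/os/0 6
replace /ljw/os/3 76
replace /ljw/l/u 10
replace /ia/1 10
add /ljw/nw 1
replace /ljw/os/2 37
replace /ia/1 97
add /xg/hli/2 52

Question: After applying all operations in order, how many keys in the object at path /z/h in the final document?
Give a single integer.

Answer: 4

Derivation:
After op 1 (replace /z/h/yqi 8): {"ia":[[60,58,89,15],{"gu":55,"j":81,"yu":70}],"ljw":{"l":{"ndc":27,"oz":2,"u":89,"y":49},"os":[41,5,60,51,69]},"xg":{"hli":[62,1,31],"yi":{"jxt":12,"uiz":16}},"z":{"dkb":{"d":99,"h":30,"uwn":82},"h":{"i":11,"rk":68,"x":9,"yqi":8},"o":{"dm":2,"ji":44}}}
After op 2 (remove /ia/0/3): {"ia":[[60,58,89],{"gu":55,"j":81,"yu":70}],"ljw":{"l":{"ndc":27,"oz":2,"u":89,"y":49},"os":[41,5,60,51,69]},"xg":{"hli":[62,1,31],"yi":{"jxt":12,"uiz":16}},"z":{"dkb":{"d":99,"h":30,"uwn":82},"h":{"i":11,"rk":68,"x":9,"yqi":8},"o":{"dm":2,"ji":44}}}
After op 3 (replace /ljw/os/0 96): {"ia":[[60,58,89],{"gu":55,"j":81,"yu":70}],"ljw":{"l":{"ndc":27,"oz":2,"u":89,"y":49},"os":[96,5,60,51,69]},"xg":{"hli":[62,1,31],"yi":{"jxt":12,"uiz":16}},"z":{"dkb":{"d":99,"h":30,"uwn":82},"h":{"i":11,"rk":68,"x":9,"yqi":8},"o":{"dm":2,"ji":44}}}
After op 4 (add /ia/1/gu 35): {"ia":[[60,58,89],{"gu":35,"j":81,"yu":70}],"ljw":{"l":{"ndc":27,"oz":2,"u":89,"y":49},"os":[96,5,60,51,69]},"xg":{"hli":[62,1,31],"yi":{"jxt":12,"uiz":16}},"z":{"dkb":{"d":99,"h":30,"uwn":82},"h":{"i":11,"rk":68,"x":9,"yqi":8},"o":{"dm":2,"ji":44}}}
After op 5 (add /ljw/os/1 7): {"ia":[[60,58,89],{"gu":35,"j":81,"yu":70}],"ljw":{"l":{"ndc":27,"oz":2,"u":89,"y":49},"os":[96,7,5,60,51,69]},"xg":{"hli":[62,1,31],"yi":{"jxt":12,"uiz":16}},"z":{"dkb":{"d":99,"h":30,"uwn":82},"h":{"i":11,"rk":68,"x":9,"yqi":8},"o":{"dm":2,"ji":44}}}
After op 6 (replace /z/dkb/d 43): {"ia":[[60,58,89],{"gu":35,"j":81,"yu":70}],"ljw":{"l":{"ndc":27,"oz":2,"u":89,"y":49},"os":[96,7,5,60,51,69]},"xg":{"hli":[62,1,31],"yi":{"jxt":12,"uiz":16}},"z":{"dkb":{"d":43,"h":30,"uwn":82},"h":{"i":11,"rk":68,"x":9,"yqi":8},"o":{"dm":2,"ji":44}}}
After op 7 (replace /ljw/l/u 6): {"ia":[[60,58,89],{"gu":35,"j":81,"yu":70}],"ljw":{"l":{"ndc":27,"oz":2,"u":6,"y":49},"os":[96,7,5,60,51,69]},"xg":{"hli":[62,1,31],"yi":{"jxt":12,"uiz":16}},"z":{"dkb":{"d":43,"h":30,"uwn":82},"h":{"i":11,"rk":68,"x":9,"yqi":8},"o":{"dm":2,"ji":44}}}
After op 8 (remove /ia/1/yu): {"ia":[[60,58,89],{"gu":35,"j":81}],"ljw":{"l":{"ndc":27,"oz":2,"u":6,"y":49},"os":[96,7,5,60,51,69]},"xg":{"hli":[62,1,31],"yi":{"jxt":12,"uiz":16}},"z":{"dkb":{"d":43,"h":30,"uwn":82},"h":{"i":11,"rk":68,"x":9,"yqi":8},"o":{"dm":2,"ji":44}}}
After op 9 (remove /ljw/os/1): {"ia":[[60,58,89],{"gu":35,"j":81}],"ljw":{"l":{"ndc":27,"oz":2,"u":6,"y":49},"os":[96,5,60,51,69]},"xg":{"hli":[62,1,31],"yi":{"jxt":12,"uiz":16}},"z":{"dkb":{"d":43,"h":30,"uwn":82},"h":{"i":11,"rk":68,"x":9,"yqi":8},"o":{"dm":2,"ji":44}}}
After op 10 (replace /xg/yi 48): {"ia":[[60,58,89],{"gu":35,"j":81}],"ljw":{"l":{"ndc":27,"oz":2,"u":6,"y":49},"os":[96,5,60,51,69]},"xg":{"hli":[62,1,31],"yi":48},"z":{"dkb":{"d":43,"h":30,"uwn":82},"h":{"i":11,"rk":68,"x":9,"yqi":8},"o":{"dm":2,"ji":44}}}
After op 11 (remove /ia/1/j): {"ia":[[60,58,89],{"gu":35}],"ljw":{"l":{"ndc":27,"oz":2,"u":6,"y":49},"os":[96,5,60,51,69]},"xg":{"hli":[62,1,31],"yi":48},"z":{"dkb":{"d":43,"h":30,"uwn":82},"h":{"i":11,"rk":68,"x":9,"yqi":8},"o":{"dm":2,"ji":44}}}
After op 12 (replace /ia/1/gu 46): {"ia":[[60,58,89],{"gu":46}],"ljw":{"l":{"ndc":27,"oz":2,"u":6,"y":49},"os":[96,5,60,51,69]},"xg":{"hli":[62,1,31],"yi":48},"z":{"dkb":{"d":43,"h":30,"uwn":82},"h":{"i":11,"rk":68,"x":9,"yqi":8},"o":{"dm":2,"ji":44}}}
After op 13 (replace /z/h/rk 91): {"ia":[[60,58,89],{"gu":46}],"ljw":{"l":{"ndc":27,"oz":2,"u":6,"y":49},"os":[96,5,60,51,69]},"xg":{"hli":[62,1,31],"yi":48},"z":{"dkb":{"d":43,"h":30,"uwn":82},"h":{"i":11,"rk":91,"x":9,"yqi":8},"o":{"dm":2,"ji":44}}}
After op 14 (replace /ljw/os/0 6): {"ia":[[60,58,89],{"gu":46}],"ljw":{"l":{"ndc":27,"oz":2,"u":6,"y":49},"os":[6,5,60,51,69]},"xg":{"hli":[62,1,31],"yi":48},"z":{"dkb":{"d":43,"h":30,"uwn":82},"h":{"i":11,"rk":91,"x":9,"yqi":8},"o":{"dm":2,"ji":44}}}
After op 15 (replace /ljw/os/3 76): {"ia":[[60,58,89],{"gu":46}],"ljw":{"l":{"ndc":27,"oz":2,"u":6,"y":49},"os":[6,5,60,76,69]},"xg":{"hli":[62,1,31],"yi":48},"z":{"dkb":{"d":43,"h":30,"uwn":82},"h":{"i":11,"rk":91,"x":9,"yqi":8},"o":{"dm":2,"ji":44}}}
After op 16 (replace /ljw/l/u 10): {"ia":[[60,58,89],{"gu":46}],"ljw":{"l":{"ndc":27,"oz":2,"u":10,"y":49},"os":[6,5,60,76,69]},"xg":{"hli":[62,1,31],"yi":48},"z":{"dkb":{"d":43,"h":30,"uwn":82},"h":{"i":11,"rk":91,"x":9,"yqi":8},"o":{"dm":2,"ji":44}}}
After op 17 (replace /ia/1 10): {"ia":[[60,58,89],10],"ljw":{"l":{"ndc":27,"oz":2,"u":10,"y":49},"os":[6,5,60,76,69]},"xg":{"hli":[62,1,31],"yi":48},"z":{"dkb":{"d":43,"h":30,"uwn":82},"h":{"i":11,"rk":91,"x":9,"yqi":8},"o":{"dm":2,"ji":44}}}
After op 18 (add /ljw/nw 1): {"ia":[[60,58,89],10],"ljw":{"l":{"ndc":27,"oz":2,"u":10,"y":49},"nw":1,"os":[6,5,60,76,69]},"xg":{"hli":[62,1,31],"yi":48},"z":{"dkb":{"d":43,"h":30,"uwn":82},"h":{"i":11,"rk":91,"x":9,"yqi":8},"o":{"dm":2,"ji":44}}}
After op 19 (replace /ljw/os/2 37): {"ia":[[60,58,89],10],"ljw":{"l":{"ndc":27,"oz":2,"u":10,"y":49},"nw":1,"os":[6,5,37,76,69]},"xg":{"hli":[62,1,31],"yi":48},"z":{"dkb":{"d":43,"h":30,"uwn":82},"h":{"i":11,"rk":91,"x":9,"yqi":8},"o":{"dm":2,"ji":44}}}
After op 20 (replace /ia/1 97): {"ia":[[60,58,89],97],"ljw":{"l":{"ndc":27,"oz":2,"u":10,"y":49},"nw":1,"os":[6,5,37,76,69]},"xg":{"hli":[62,1,31],"yi":48},"z":{"dkb":{"d":43,"h":30,"uwn":82},"h":{"i":11,"rk":91,"x":9,"yqi":8},"o":{"dm":2,"ji":44}}}
After op 21 (add /xg/hli/2 52): {"ia":[[60,58,89],97],"ljw":{"l":{"ndc":27,"oz":2,"u":10,"y":49},"nw":1,"os":[6,5,37,76,69]},"xg":{"hli":[62,1,52,31],"yi":48},"z":{"dkb":{"d":43,"h":30,"uwn":82},"h":{"i":11,"rk":91,"x":9,"yqi":8},"o":{"dm":2,"ji":44}}}
Size at path /z/h: 4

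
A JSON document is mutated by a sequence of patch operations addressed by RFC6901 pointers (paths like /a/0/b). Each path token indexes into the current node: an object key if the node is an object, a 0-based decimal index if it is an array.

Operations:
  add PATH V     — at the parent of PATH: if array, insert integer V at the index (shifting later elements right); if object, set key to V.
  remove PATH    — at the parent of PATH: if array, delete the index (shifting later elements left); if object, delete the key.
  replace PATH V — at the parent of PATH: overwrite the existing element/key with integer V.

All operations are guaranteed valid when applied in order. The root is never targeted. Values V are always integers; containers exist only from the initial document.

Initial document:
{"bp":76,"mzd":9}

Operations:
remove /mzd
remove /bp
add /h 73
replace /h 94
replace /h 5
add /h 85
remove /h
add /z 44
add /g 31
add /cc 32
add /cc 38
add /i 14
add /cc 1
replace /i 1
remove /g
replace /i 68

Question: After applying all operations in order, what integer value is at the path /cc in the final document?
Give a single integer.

Answer: 1

Derivation:
After op 1 (remove /mzd): {"bp":76}
After op 2 (remove /bp): {}
After op 3 (add /h 73): {"h":73}
After op 4 (replace /h 94): {"h":94}
After op 5 (replace /h 5): {"h":5}
After op 6 (add /h 85): {"h":85}
After op 7 (remove /h): {}
After op 8 (add /z 44): {"z":44}
After op 9 (add /g 31): {"g":31,"z":44}
After op 10 (add /cc 32): {"cc":32,"g":31,"z":44}
After op 11 (add /cc 38): {"cc":38,"g":31,"z":44}
After op 12 (add /i 14): {"cc":38,"g":31,"i":14,"z":44}
After op 13 (add /cc 1): {"cc":1,"g":31,"i":14,"z":44}
After op 14 (replace /i 1): {"cc":1,"g":31,"i":1,"z":44}
After op 15 (remove /g): {"cc":1,"i":1,"z":44}
After op 16 (replace /i 68): {"cc":1,"i":68,"z":44}
Value at /cc: 1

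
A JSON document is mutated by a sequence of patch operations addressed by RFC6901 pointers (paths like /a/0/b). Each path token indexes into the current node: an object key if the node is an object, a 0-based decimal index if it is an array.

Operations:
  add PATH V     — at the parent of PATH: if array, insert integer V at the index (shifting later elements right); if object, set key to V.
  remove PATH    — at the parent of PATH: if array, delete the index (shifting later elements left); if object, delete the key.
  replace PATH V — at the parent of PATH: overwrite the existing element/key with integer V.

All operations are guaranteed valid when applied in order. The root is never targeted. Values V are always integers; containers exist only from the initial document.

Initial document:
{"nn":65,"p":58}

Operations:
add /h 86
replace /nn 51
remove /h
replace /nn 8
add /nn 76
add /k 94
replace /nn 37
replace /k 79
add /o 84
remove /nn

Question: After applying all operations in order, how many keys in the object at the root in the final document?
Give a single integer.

After op 1 (add /h 86): {"h":86,"nn":65,"p":58}
After op 2 (replace /nn 51): {"h":86,"nn":51,"p":58}
After op 3 (remove /h): {"nn":51,"p":58}
After op 4 (replace /nn 8): {"nn":8,"p":58}
After op 5 (add /nn 76): {"nn":76,"p":58}
After op 6 (add /k 94): {"k":94,"nn":76,"p":58}
After op 7 (replace /nn 37): {"k":94,"nn":37,"p":58}
After op 8 (replace /k 79): {"k":79,"nn":37,"p":58}
After op 9 (add /o 84): {"k":79,"nn":37,"o":84,"p":58}
After op 10 (remove /nn): {"k":79,"o":84,"p":58}
Size at the root: 3

Answer: 3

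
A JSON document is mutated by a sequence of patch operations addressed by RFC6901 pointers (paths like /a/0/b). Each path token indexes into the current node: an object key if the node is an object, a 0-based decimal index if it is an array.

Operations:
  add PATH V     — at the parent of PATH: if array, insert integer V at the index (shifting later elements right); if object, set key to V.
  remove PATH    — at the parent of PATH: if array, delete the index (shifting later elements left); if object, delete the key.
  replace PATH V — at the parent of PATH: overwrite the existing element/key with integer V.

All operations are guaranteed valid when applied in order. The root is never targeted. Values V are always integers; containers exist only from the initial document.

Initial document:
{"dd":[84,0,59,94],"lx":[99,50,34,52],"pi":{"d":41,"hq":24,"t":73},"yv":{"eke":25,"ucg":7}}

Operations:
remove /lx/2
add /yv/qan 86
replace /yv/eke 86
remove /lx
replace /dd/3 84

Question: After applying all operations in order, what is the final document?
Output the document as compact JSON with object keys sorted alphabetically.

Answer: {"dd":[84,0,59,84],"pi":{"d":41,"hq":24,"t":73},"yv":{"eke":86,"qan":86,"ucg":7}}

Derivation:
After op 1 (remove /lx/2): {"dd":[84,0,59,94],"lx":[99,50,52],"pi":{"d":41,"hq":24,"t":73},"yv":{"eke":25,"ucg":7}}
After op 2 (add /yv/qan 86): {"dd":[84,0,59,94],"lx":[99,50,52],"pi":{"d":41,"hq":24,"t":73},"yv":{"eke":25,"qan":86,"ucg":7}}
After op 3 (replace /yv/eke 86): {"dd":[84,0,59,94],"lx":[99,50,52],"pi":{"d":41,"hq":24,"t":73},"yv":{"eke":86,"qan":86,"ucg":7}}
After op 4 (remove /lx): {"dd":[84,0,59,94],"pi":{"d":41,"hq":24,"t":73},"yv":{"eke":86,"qan":86,"ucg":7}}
After op 5 (replace /dd/3 84): {"dd":[84,0,59,84],"pi":{"d":41,"hq":24,"t":73},"yv":{"eke":86,"qan":86,"ucg":7}}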